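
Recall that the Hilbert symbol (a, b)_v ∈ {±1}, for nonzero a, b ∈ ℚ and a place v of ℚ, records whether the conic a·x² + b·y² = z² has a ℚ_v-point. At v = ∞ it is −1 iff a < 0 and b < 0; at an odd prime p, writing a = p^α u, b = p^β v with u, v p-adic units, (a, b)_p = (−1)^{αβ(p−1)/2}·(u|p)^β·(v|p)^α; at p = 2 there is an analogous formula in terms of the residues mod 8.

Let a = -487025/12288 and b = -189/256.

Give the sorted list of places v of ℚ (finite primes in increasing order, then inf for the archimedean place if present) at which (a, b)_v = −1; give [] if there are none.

Mod squares: a ≡ -483, b ≡ -21. Check v ∈ {∞, 2, 3, 5, 7, 11, 23}.
v=3: a=3^-1·(≡1), b=3^3·(≡2) mod 3; (1|3)=+1, (2|3)=-1; (−1)^{-1·3·1}·(+1)^3·(-1)^-1 = +1.
v=11: a=11^2·(≡1), b=11^0·(≡3) mod 11; (1|11)=+1, (3|11)=+1; (−1)^{2·0·5}·(+1)^0·(+1)^2 = +1.
v=∞: -483 < 0 and -21 < 0  ⇒  (a,b)_∞ = -1.
v=5: a=5^2·(≡3), b=5^0·(≡1) mod 5; (3|5)=-1, (1|5)=+1; (−1)^{2·0·2}·(-1)^0·(+1)^2 = +1.
v=7: a=7^1·(≡4), b=7^1·(≡2) mod 7; (4|7)=+1, (2|7)=+1; (−1)^{1·1·3}·(+1)^1·(+1)^1 = -1.
v=2: v_2(a)=-12, v_2(b)=-8; units ≡ 5, 3 (mod 8); ε·ε+αω+βω = 0·1+-12·1+-8·1 ≡ 0  ⇒  (a,b)_2 = +1.
v=23: a=23^1·(≡9), b=23^0·(≡6) mod 23; (9|23)=+1, (6|23)=+1; (−1)^{1·0·11}·(+1)^0·(+1)^1 = +1.
|Ram(-483, -21)| = 2, even; anisotropic at {7, ∞}.

[7, inf]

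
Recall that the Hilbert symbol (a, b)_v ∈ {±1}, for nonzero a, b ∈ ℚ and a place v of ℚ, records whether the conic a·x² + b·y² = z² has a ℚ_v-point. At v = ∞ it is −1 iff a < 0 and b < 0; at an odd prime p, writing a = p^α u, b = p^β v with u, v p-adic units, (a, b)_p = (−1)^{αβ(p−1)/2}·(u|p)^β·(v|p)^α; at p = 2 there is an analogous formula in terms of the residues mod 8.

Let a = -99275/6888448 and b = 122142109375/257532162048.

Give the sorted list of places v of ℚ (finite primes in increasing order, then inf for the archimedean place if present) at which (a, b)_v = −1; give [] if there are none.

(a, b) ≡ (-77, 385) mod (ℚ^×)²; places V = {2, 3, 5, 7, 11, 13, 19, 29, 31, 37, ∞}.
(a,b)_37: α=0, u≡7; β=-2, v≡8 (mod 37); (7|37)=+1, (8|37)=-1; sign (−1)^0·+1^-2·-1^0 = +1.
(a,b)_2: α=-10, β=-12; u≡3, v≡1 (mod 8); ε(u)ε(v)=1·0, αω(v)=-10·0, βω(u)=-12·1; sum ≡ 0  ⇒  +1.
(a,b)_19: α=2, u≡14; β=0, v≡17 (mod 19); (14|19)=-1, (17|19)=+1; sign (−1)^0·-1^0·+1^2 = +1.
(a,b)_13: α=0, u≡4; β=2, v≡5 (mod 13); (4|13)=+1, (5|13)=-1; sign (−1)^0·+1^2·-1^0 = +1.
(a,b)_∞: sgn(-77)=−, sgn(385)=+, so +1.
(a,b)_5: α=2, u≡3; β=7, v≡3 (mod 5); (3|5)=-1, (3|5)=-1; sign (−1)^0·-1^7·-1^2 = -1.
(a,b)_7: α=-1, u≡5; β=-1, v≡6 (mod 7); (5|7)=-1, (6|7)=-1; sign (−1)^1·-1^-1·-1^-1 = -1.
(a,b)_11: α=1, u≡1; β=1, v≡7 (mod 11); (1|11)=+1, (7|11)=-1; sign (−1)^1·+1^1·-1^1 = +1.
(a,b)_29: α=0, u≡17; β=2, v≡3 (mod 29); (17|29)=-1, (3|29)=-1; sign (−1)^0·-1^2·-1^0 = +1.
(a,b)_3: α=0, u≡1; β=-8, v≡1 (mod 3); (1|3)=+1, (1|3)=+1; sign (−1)^0·+1^-8·+1^0 = +1.
(a,b)_31: α=-2, u≡7; β=0, v≡29 (mod 31); (7|31)=+1, (29|31)=-1; sign (−1)^0·+1^0·-1^-2 = +1.
(-77, 385 / ℚ) ramifies at {5, 7}: a division algebra.

[5, 7]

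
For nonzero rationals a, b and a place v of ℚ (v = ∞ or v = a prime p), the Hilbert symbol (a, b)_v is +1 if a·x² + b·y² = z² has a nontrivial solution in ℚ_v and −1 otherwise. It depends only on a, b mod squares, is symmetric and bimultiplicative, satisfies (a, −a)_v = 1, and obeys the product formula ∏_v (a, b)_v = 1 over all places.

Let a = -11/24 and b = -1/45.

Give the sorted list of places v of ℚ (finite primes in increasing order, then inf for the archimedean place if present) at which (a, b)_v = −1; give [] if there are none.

Mod squares: a ≡ -66, b ≡ -5. Check v ∈ {∞, 2, 3, 5, 11}.
v=∞: -66 < 0 and -5 < 0  ⇒  (a,b)_∞ = -1.
v=2: v_2(a)=-3, v_2(b)=0; units ≡ 7, 3 (mod 8); ε·ε+αω+βω = 1·1+-3·1+0·0 ≡ 0  ⇒  (a,b)_2 = +1.
v=5: a=5^0·(≡1), b=5^-1·(≡1) mod 5; (1|5)=+1, (1|5)=+1; (−1)^{0·-1·2}·(+1)^-1·(+1)^0 = +1.
v=11: a=11^1·(≡5), b=11^0·(≡10) mod 11; (5|11)=+1, (10|11)=-1; (−1)^{1·0·5}·(+1)^0·(-1)^1 = -1.
v=3: a=3^-1·(≡2), b=3^-2·(≡1) mod 3; (2|3)=-1, (1|3)=+1; (−1)^{-1·-2·1}·(-1)^-2·(+1)^-1 = +1.
Ram(-66, -5) = {11, ∞}; no ℚ_11-point on the conic.

[11, inf]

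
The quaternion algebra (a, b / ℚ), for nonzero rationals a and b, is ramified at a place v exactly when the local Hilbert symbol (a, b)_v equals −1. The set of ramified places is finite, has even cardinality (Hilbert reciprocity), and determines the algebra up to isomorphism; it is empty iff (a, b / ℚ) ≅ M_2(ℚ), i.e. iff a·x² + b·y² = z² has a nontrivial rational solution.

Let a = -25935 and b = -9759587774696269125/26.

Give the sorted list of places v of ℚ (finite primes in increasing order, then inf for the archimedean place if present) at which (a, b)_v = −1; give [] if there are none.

[13, inf]

Mod squares: a ≡ -25935, b ≡ -690690. Check v ∈ {∞, 2, 3, 5, 7, 11, 13, 19, 23, 37, 41}.
v=13: a=13^1·(≡7), b=13^-1·(≡4) mod 13; (7|13)=-1, (4|13)=+1; (−1)^{1·-1·6}·(-1)^-1·(+1)^1 = -1.
v=37: a=37^0·(≡2), b=37^2·(≡3) mod 37; (2|37)=-1, (3|37)=+1; (−1)^{0·2·18}·(-1)^2·(+1)^0 = +1.
v=∞: -25935 < 0 and -690690 < 0  ⇒  (a,b)_∞ = -1.
v=7: a=7^1·(≡5), b=7^3·(≡2) mod 7; (5|7)=-1, (2|7)=+1; (−1)^{1·3·3}·(-1)^3·(+1)^1 = +1.
v=19: a=19^1·(≡3), b=19^4·(≡6) mod 19; (3|19)=-1, (6|19)=+1; (−1)^{1·4·9}·(-1)^4·(+1)^1 = +1.
v=11: a=11^0·(≡3), b=11^1·(≡9) mod 11; (3|11)=+1, (9|11)=+1; (−1)^{0·1·5}·(+1)^1·(+1)^0 = +1.
v=23: a=23^0·(≡9), b=23^1·(≡16) mod 23; (9|23)=+1, (16|23)=+1; (−1)^{0·1·11}·(+1)^1·(+1)^0 = +1.
v=3: a=3^1·(≡1), b=3^1·(≡2) mod 3; (1|3)=+1, (2|3)=-1; (−1)^{1·1·1}·(+1)^1·(-1)^1 = +1.
v=5: a=5^1·(≡3), b=5^3·(≡2) mod 5; (3|5)=-1, (2|5)=-1; (−1)^{1·3·2}·(-1)^3·(-1)^1 = +1.
v=41: a=41^0·(≡18), b=41^2·(≡40) mod 41; (18|41)=+1, (40|41)=+1; (−1)^{0·2·20}·(+1)^2·(+1)^0 = +1.
v=2: v_2(a)=0, v_2(b)=-1; units ≡ 1, 7 (mod 8); ε·ε+αω+βω = 0·1+0·0+-1·0 ≡ 0  ⇒  (a,b)_2 = +1.
Ram(-25935, -690690) = {13, ∞}; no ℚ_13-point on the conic.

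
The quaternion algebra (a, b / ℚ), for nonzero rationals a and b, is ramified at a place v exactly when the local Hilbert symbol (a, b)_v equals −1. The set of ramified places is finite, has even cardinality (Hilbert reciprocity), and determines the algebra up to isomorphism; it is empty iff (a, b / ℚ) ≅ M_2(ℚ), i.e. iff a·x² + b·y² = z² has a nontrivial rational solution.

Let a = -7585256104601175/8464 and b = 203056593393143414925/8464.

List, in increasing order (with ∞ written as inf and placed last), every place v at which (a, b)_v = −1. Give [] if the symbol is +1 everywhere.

Mod squares: a ≡ -6783, b ≡ 2717. Check v ∈ {∞, 2, 3, 5, 7, 11, 13, 17, 19, 23, 29}.
v=19: a=19^1·(≡6), b=19^1·(≡2) mod 19; (6|19)=+1, (2|19)=-1; (−1)^{1·1·9}·(+1)^1·(-1)^1 = +1.
v=2: v_2(a)=-4, v_2(b)=-4; units ≡ 1, 5 (mod 8); ε·ε+αω+βω = 0·0+-4·1+-4·0 ≡ 0  ⇒  (a,b)_2 = +1.
v=∞: -6783 < 0 and 2717 > 0  ⇒  (a,b)_∞ = +1.
v=7: a=7^1·(≡2), b=7^4·(≡4) mod 7; (2|7)=+1, (4|7)=+1; (−1)^{1·4·3}·(+1)^4·(+1)^1 = +1.
v=11: a=11^2·(≡9), b=11^3·(≡4) mod 11; (9|11)=+1, (4|11)=+1; (−1)^{2·3·5}·(+1)^3·(+1)^2 = +1.
v=3: a=3^3·(≡1), b=3^6·(≡2) mod 3; (1|3)=+1, (2|3)=-1; (−1)^{3·6·1}·(+1)^6·(-1)^3 = -1.
v=5: a=5^2·(≡2), b=5^2·(≡3) mod 5; (2|5)=-1, (3|5)=-1; (−1)^{2·2·2}·(-1)^2·(-1)^2 = +1.
v=23: a=23^-2·(≡13), b=23^-2·(≡13) mod 23; (13|23)=+1, (13|23)=+1; (−1)^{-2·-2·11}·(+1)^-2·(+1)^-2 = +1.
v=29: a=29^2·(≡8), b=29^0·(≡23) mod 29; (8|29)=-1, (23|29)=+1; (−1)^{2·0·14}·(-1)^0·(+1)^2 = +1.
v=17: a=17^3·(≡16), b=17^4·(≡5) mod 17; (16|17)=+1, (5|17)=-1; (−1)^{3·4·8}·(+1)^4·(-1)^3 = -1.
v=13: a=13^2·(≡9), b=13^3·(≡1) mod 13; (9|13)=+1, (1|13)=+1; (−1)^{2·3·6}·(+1)^3·(+1)^2 = +1.
|Ram(-6783, 2717)| = 2, even; anisotropic at {3, 17}.

[3, 17]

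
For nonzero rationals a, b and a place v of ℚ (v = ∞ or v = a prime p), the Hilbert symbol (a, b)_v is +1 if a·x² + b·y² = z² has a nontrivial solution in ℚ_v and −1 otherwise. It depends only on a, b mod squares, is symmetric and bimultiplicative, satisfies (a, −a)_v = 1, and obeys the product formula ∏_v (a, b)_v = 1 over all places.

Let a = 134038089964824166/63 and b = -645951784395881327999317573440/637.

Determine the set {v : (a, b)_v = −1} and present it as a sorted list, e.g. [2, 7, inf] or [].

[5, 13, 17, 19]

Mod squares: a ≡ 4522, b ≡ -2145. Check v ∈ {∞, 2, 3, 5, 7, 11, 13, 17, 19, 41}.
v=2: v_2(a)=1, v_2(b)=6; units ≡ 5, 7 (mod 8); ε·ε+αω+βω = 0·1+1·0+6·1 ≡ 0  ⇒  (a,b)_2 = +1.
v=5: a=5^0·(≡2), b=5^1·(≡1) mod 5; (2|5)=-1, (1|5)=+1; (−1)^{0·1·2}·(-1)^1·(+1)^0 = -1.
v=41: a=41^6·(≡30), b=41^10·(≡3) mod 41; (30|41)=-1, (3|41)=-1; (−1)^{6·10·20}·(-1)^10·(-1)^6 = +1.
v=13: a=13^0·(≡11), b=13^-1·(≡10) mod 13; (11|13)=-1, (10|13)=+1; (−1)^{0·-1·6}·(-1)^-1·(+1)^0 = -1.
v=11: a=11^2·(≡5), b=11^3·(≡3) mod 11; (5|11)=+1, (3|11)=+1; (−1)^{2·3·5}·(+1)^3·(+1)^2 = +1.
v=19: a=19^3·(≡18), b=19^4·(≡12) mod 19; (18|19)=-1, (12|19)=-1; (−1)^{3·4·9}·(-1)^4·(-1)^3 = -1.
v=7: a=7^-1·(≡1), b=7^-2·(≡4) mod 7; (1|7)=+1, (4|7)=+1; (−1)^{-1·-2·3}·(+1)^-2·(+1)^-1 = +1.
v=3: a=3^-2·(≡1), b=3^1·(≡2) mod 3; (1|3)=+1, (2|3)=-1; (−1)^{-2·1·1}·(+1)^1·(-1)^-2 = +1.
v=∞: 4522 > 0 and -2145 < 0  ⇒  (a,b)_∞ = +1.
v=17: a=17^1·(≡7), b=17^2·(≡10) mod 17; (7|17)=-1, (10|17)=-1; (−1)^{1·2·8}·(-1)^2·(-1)^1 = -1.
|Ram(4522, -2145)| = 4, even; anisotropic at {5, 13, 17, 19}.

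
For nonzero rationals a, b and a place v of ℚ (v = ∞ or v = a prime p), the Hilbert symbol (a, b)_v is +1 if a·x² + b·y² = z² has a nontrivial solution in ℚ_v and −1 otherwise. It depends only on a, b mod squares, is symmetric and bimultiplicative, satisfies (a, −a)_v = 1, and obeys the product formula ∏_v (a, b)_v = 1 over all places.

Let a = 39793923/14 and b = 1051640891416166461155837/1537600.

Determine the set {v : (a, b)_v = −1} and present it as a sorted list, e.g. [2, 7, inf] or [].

[2, 17]

Mod squares: a ≡ 4522, b ≡ 133. Check v ∈ {∞, 2, 3, 5, 7, 13, 17, 19, 31}.
v=∞: 4522 > 0 and 133 > 0  ⇒  (a,b)_∞ = +1.
v=3: a=3^6·(≡1), b=3^8·(≡1) mod 3; (1|3)=+1, (1|3)=+1; (−1)^{6·8·1}·(+1)^8·(+1)^6 = +1.
v=7: a=7^-1·(≡4), b=7^3·(≡6) mod 7; (4|7)=+1, (6|7)=-1; (−1)^{-1·3·3}·(+1)^3·(-1)^-1 = +1.
v=17: a=17^1·(≡10), b=17^4·(≡10) mod 17; (10|17)=-1, (10|17)=-1; (−1)^{1·4·8}·(-1)^4·(-1)^1 = -1.
v=2: v_2(a)=-1, v_2(b)=-6; units ≡ 5, 5 (mod 8); ε·ε+αω+βω = 0·0+-1·1+-6·1 ≡ 1  ⇒  (a,b)_2 = -1.
v=5: a=5^0·(≡2), b=5^-2·(≡3) mod 5; (2|5)=-1, (3|5)=-1; (−1)^{0·-2·2}·(-1)^-2·(-1)^0 = +1.
v=31: a=31^0·(≡22), b=31^-2·(≡16) mod 31; (22|31)=-1, (16|31)=+1; (−1)^{0·-2·15}·(-1)^-2·(+1)^0 = +1.
v=13: a=13^2·(≡11), b=13^8·(≡10) mod 13; (11|13)=-1, (10|13)=+1; (−1)^{2·8·6}·(-1)^8·(+1)^2 = +1.
v=19: a=19^1·(≡2), b=19^3·(≡9) mod 19; (2|19)=-1, (9|19)=+1; (−1)^{1·3·9}·(-1)^3·(+1)^1 = +1.
Ram(4522, 133) = {2, 17}; no ℚ_2-point on the conic.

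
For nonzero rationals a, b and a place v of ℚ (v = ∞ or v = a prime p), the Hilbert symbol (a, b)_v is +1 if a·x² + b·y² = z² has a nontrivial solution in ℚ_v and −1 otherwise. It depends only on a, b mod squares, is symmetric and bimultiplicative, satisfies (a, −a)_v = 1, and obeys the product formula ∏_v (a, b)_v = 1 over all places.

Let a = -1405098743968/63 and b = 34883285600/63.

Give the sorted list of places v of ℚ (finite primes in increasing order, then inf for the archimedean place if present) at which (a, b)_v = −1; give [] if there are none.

[7, 19, 43, 53]

(a, b) ≡ (-606214, 602) mod (ℚ^×)²; places V = {2, 3, 5, 7, 19, 43, 53, ∞}.
(a,b)_53: α=3, u≡15; β=2, v≡50 (mod 53); (15|53)=+1, (50|53)=-1; sign (−1)^0·+1^2·-1^3 = -1.
(a,b)_7: α=-1, u≡2; β=-1, v≡1 (mod 7); (2|7)=+1, (1|7)=+1; sign (−1)^1·+1^-1·+1^-1 = -1.
(a,b)_2: α=5, β=5; u≡5, v≡5 (mod 8); ε(u)ε(v)=0·0, αω(v)=5·1, βω(u)=5·1; sum ≡ 0  ⇒  +1.
(a,b)_19: α=3, u≡3; β=2, v≡14 (mod 19); (3|19)=-1, (14|19)=-1; sign (−1)^0·-1^2·-1^3 = -1.
(a,b)_∞: sgn(-606214)=−, sgn(602)=+, so +1.
(a,b)_43: α=1, u≡17; β=1, v≡17 (mod 43); (17|43)=+1, (17|43)=+1; sign (−1)^1·+1^1·+1^1 = -1.
(a,b)_5: α=0, u≡4; β=2, v≡3 (mod 5); (4|5)=+1, (3|5)=-1; sign (−1)^0·+1^2·-1^0 = +1.
(a,b)_3: α=-2, u≡2; β=-2, v≡2 (mod 3); (2|3)=-1, (2|3)=-1; sign (−1)^0·-1^-2·-1^-2 = +1.
Ram(-606214, 602) = {7, 19, 43, 53}; no ℚ_7-point on the conic.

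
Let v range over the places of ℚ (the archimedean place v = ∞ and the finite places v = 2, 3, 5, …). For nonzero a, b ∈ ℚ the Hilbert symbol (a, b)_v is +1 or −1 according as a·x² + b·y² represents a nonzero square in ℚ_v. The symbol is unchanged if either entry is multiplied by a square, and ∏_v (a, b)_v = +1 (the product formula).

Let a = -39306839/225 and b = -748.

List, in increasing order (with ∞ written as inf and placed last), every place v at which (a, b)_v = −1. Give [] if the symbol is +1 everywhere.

Mod squares: a ≡ -39306839, b ≡ -187. Check v ∈ {∞, 2, 3, 5, 11, 13, 17, 19, 23, 37}.
v=2: v_2(a)=0, v_2(b)=2; units ≡ 1, 5 (mod 8); ε·ε+αω+βω = 0·0+0·1+2·0 ≡ 0  ⇒  (a,b)_2 = +1.
v=11: a=11^1·(≡9), b=11^1·(≡9) mod 11; (9|11)=+1, (9|11)=+1; (−1)^{1·1·5}·(+1)^1·(+1)^1 = -1.
v=17: a=17^1·(≡5), b=17^1·(≡7) mod 17; (5|17)=-1, (7|17)=-1; (−1)^{1·1·8}·(-1)^1·(-1)^1 = +1.
v=19: a=19^1·(≡14), b=19^0·(≡12) mod 19; (14|19)=-1, (12|19)=-1; (−1)^{1·0·9}·(-1)^0·(-1)^1 = -1.
v=23: a=23^1·(≡14), b=23^0·(≡11) mod 23; (14|23)=-1, (11|23)=-1; (−1)^{1·0·11}·(-1)^0·(-1)^1 = -1.
v=13: a=13^1·(≡7), b=13^0·(≡6) mod 13; (7|13)=-1, (6|13)=-1; (−1)^{1·0·6}·(-1)^0·(-1)^1 = -1.
v=∞: -39306839 < 0 and -187 < 0  ⇒  (a,b)_∞ = -1.
v=3: a=3^-2·(≡1), b=3^0·(≡2) mod 3; (1|3)=+1, (2|3)=-1; (−1)^{-2·0·1}·(+1)^0·(-1)^-2 = +1.
v=37: a=37^1·(≡36), b=37^0·(≡29) mod 37; (36|37)=+1, (29|37)=-1; (−1)^{1·0·18}·(+1)^0·(-1)^1 = -1.
v=5: a=5^-2·(≡4), b=5^0·(≡2) mod 5; (4|5)=+1, (2|5)=-1; (−1)^{-2·0·2}·(+1)^0·(-1)^-2 = +1.
|Ram(-39306839, -187)| = 6, even; anisotropic at {11, 13, 19, 23, 37, ∞}.

[11, 13, 19, 23, 37, inf]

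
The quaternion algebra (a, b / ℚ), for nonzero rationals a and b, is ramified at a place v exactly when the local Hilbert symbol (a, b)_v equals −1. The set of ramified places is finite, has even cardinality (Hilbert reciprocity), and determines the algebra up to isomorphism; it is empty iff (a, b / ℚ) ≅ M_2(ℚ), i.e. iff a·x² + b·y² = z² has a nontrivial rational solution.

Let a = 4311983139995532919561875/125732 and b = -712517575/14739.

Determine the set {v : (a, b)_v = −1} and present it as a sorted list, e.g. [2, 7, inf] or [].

Mod squares: a ≡ 52003, b ≡ -245157. Check v ∈ {∞, 2, 3, 5, 7, 11, 17, 19, 23, 29, 43}.
v=5: a=5^4·(≡2), b=5^2·(≡3) mod 5; (2|5)=-1, (3|5)=-1; (−1)^{4·2·2}·(-1)^2·(-1)^4 = +1.
v=11: a=11^2·(≡6), b=11^3·(≡10) mod 11; (6|11)=-1, (10|11)=-1; (−1)^{2·3·5}·(-1)^3·(-1)^2 = -1.
v=7: a=7^3·(≡2), b=7^2·(≡4) mod 7; (2|7)=+1, (4|7)=+1; (−1)^{3·2·3}·(+1)^2·(+1)^3 = +1.
v=23: a=23^3·(≡22), b=23^1·(≡18) mod 23; (22|23)=-1, (18|23)=+1; (−1)^{3·1·11}·(-1)^1·(+1)^3 = +1.
v=∞: 52003 > 0 and -245157 < 0  ⇒  (a,b)_∞ = +1.
v=3: a=3^8·(≡1), b=3^-1·(≡1) mod 3; (1|3)=+1, (1|3)=+1; (−1)^{8·-1·1}·(+1)^-1·(+1)^8 = +1.
v=17: a=17^-1·(≡16), b=17^-3·(≡14) mod 17; (16|17)=+1, (14|17)=-1; (−1)^{-1·-3·8}·(+1)^-3·(-1)^-1 = -1.
v=19: a=19^5·(≡9), b=19^1·(≡11) mod 19; (9|19)=+1, (11|19)=+1; (−1)^{5·1·9}·(+1)^1·(+1)^5 = -1.
v=2: v_2(a)=-2, v_2(b)=0; units ≡ 3, 3 (mod 8); ε·ε+αω+βω = 1·1+-2·1+0·1 ≡ 1  ⇒  (a,b)_2 = -1.
v=43: a=43^-2·(≡6), b=43^0·(≡5) mod 43; (6|43)=+1, (5|43)=-1; (−1)^{-2·0·21}·(+1)^0·(-1)^-2 = +1.
v=29: a=29^2·(≡13), b=29^0·(≡6) mod 29; (13|29)=+1, (6|29)=+1; (−1)^{2·0·14}·(+1)^0·(+1)^2 = +1.
|Ram(52003, -245157)| = 4, even; anisotropic at {2, 11, 17, 19}.

[2, 11, 17, 19]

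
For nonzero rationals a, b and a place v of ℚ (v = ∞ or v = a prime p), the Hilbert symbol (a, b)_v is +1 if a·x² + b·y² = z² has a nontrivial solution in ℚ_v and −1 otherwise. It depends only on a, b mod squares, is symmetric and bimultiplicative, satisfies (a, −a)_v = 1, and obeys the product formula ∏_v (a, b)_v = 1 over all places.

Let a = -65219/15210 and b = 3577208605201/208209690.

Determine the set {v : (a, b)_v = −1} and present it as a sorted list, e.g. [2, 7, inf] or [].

[2, 11]

Mod squares: a ≡ -110, b ≡ 10. Check v ∈ {∞, 2, 3, 5, 7, 11, 13, 29}.
v=7: a=7^2·(≡1), b=7^4·(≡5) mod 7; (1|7)=+1, (5|7)=-1; (−1)^{2·4·3}·(+1)^4·(-1)^2 = +1.
v=11: a=11^3·(≡9), b=11^6·(≡10) mod 11; (9|11)=+1, (10|11)=-1; (−1)^{3·6·5}·(+1)^6·(-1)^3 = -1.
v=2: v_2(a)=-1, v_2(b)=-1; units ≡ 1, 5 (mod 8); ε·ε+αω+βω = 0·0+-1·1+-1·0 ≡ 1  ⇒  (a,b)_2 = -1.
v=∞: -110 < 0 and 10 > 0  ⇒  (a,b)_∞ = +1.
v=5: a=5^-1·(≡3), b=5^-1·(≡2) mod 5; (3|5)=-1, (2|5)=-1; (−1)^{-1·-1·2}·(-1)^-1·(-1)^-1 = +1.
v=3: a=3^-2·(≡1), b=3^-6·(≡1) mod 3; (1|3)=+1, (1|3)=+1; (−1)^{-2·-6·1}·(+1)^-6·(+1)^-2 = +1.
v=29: a=29^0·(≡25), b=29^2·(≡21) mod 29; (25|29)=+1, (21|29)=-1; (−1)^{0·2·14}·(+1)^2·(-1)^0 = +1.
v=13: a=13^-2·(≡11), b=13^-4·(≡1) mod 13; (11|13)=-1, (1|13)=+1; (−1)^{-2·-4·6}·(-1)^-4·(+1)^-2 = +1.
Ram(-110, 10) = {2, 11}; no ℚ_2-point on the conic.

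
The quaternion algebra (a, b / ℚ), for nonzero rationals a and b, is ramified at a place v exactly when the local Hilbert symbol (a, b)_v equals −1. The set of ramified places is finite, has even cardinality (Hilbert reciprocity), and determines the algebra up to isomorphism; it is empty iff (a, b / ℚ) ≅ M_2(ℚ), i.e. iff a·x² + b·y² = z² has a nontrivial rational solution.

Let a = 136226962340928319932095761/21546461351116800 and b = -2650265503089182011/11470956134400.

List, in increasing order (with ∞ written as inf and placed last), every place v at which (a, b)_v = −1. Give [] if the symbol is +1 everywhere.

Mod squares: a ≡ 7, b ≡ -177859. Check v ∈ {∞, 2, 3, 5, 7, 11, 17, 19, 23, 37, 43}.
v=17: a=17^6·(≡3), b=17^4·(≡6) mod 17; (3|17)=-1, (6|17)=-1; (−1)^{6·4·8}·(-1)^4·(-1)^6 = +1.
v=43: a=43^-2·(≡39), b=43^0·(≡33) mod 43; (39|43)=-1, (33|43)=-1; (−1)^{-2·0·21}·(-1)^0·(-1)^-2 = +1.
v=5: a=5^-2·(≡3), b=5^-2·(≡4) mod 5; (3|5)=-1, (4|5)=+1; (−1)^{-2·-2·2}·(-1)^-2·(+1)^-2 = +1.
v=19: a=19^6·(≡4), b=19^5·(≡17) mod 19; (4|19)=+1, (17|19)=+1; (−1)^{6·5·9}·(+1)^5·(+1)^6 = +1.
v=37: a=37^4·(≡36), b=37^3·(≡3) mod 37; (36|37)=+1, (3|37)=+1; (−1)^{4·3·18}·(+1)^3·(+1)^4 = +1.
v=11: a=11^2·(≡10), b=11^1·(≡1) mod 11; (10|11)=-1, (1|11)=+1; (−1)^{2·1·5}·(-1)^1·(+1)^2 = -1.
v=7: a=7^-3·(≡1), b=7^-4·(≡4) mod 7; (1|7)=+1, (4|7)=+1; (−1)^{-3·-4·3}·(+1)^-4·(+1)^-3 = +1.
v=23: a=23^2·(≡11), b=23^1·(≡12) mod 23; (11|23)=-1, (12|23)=+1; (−1)^{2·1·11}·(-1)^1·(+1)^2 = -1.
v=3: a=3^-4·(≡1), b=3^-6·(≡2) mod 3; (1|3)=+1, (2|3)=-1; (−1)^{-4·-6·1}·(+1)^-6·(-1)^-4 = +1.
v=2: v_2(a)=-24, v_2(b)=-18; units ≡ 7, 5 (mod 8); ε·ε+αω+βω = 1·0+-24·1+-18·0 ≡ 0  ⇒  (a,b)_2 = +1.
v=∞: 7 > 0 and -177859 < 0  ⇒  (a,b)_∞ = +1.
(7, -177859 / ℚ) ramifies at {11, 23}: a division algebra.

[11, 23]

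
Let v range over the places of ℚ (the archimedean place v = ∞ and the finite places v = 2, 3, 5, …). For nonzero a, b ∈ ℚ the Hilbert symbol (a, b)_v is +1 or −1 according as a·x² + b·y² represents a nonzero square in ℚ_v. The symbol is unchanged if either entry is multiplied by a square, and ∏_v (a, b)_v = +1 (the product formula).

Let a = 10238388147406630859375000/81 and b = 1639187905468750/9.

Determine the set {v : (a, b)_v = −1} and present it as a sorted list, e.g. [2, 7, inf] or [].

[5, 19]

Mod squares: a ≡ 41990, b ≡ 238. Check v ∈ {∞, 2, 3, 5, 7, 13, 17, 19}.
v=13: a=13^3·(≡11), b=13^2·(≡9) mod 13; (11|13)=-1, (9|13)=+1; (−1)^{3·2·6}·(-1)^2·(+1)^3 = +1.
v=5: a=5^13·(≡2), b=5^8·(≡2) mod 5; (2|5)=-1, (2|5)=-1; (−1)^{13·8·2}·(-1)^8·(-1)^13 = -1.
v=3: a=3^-4·(≡2), b=3^-2·(≡1) mod 3; (2|3)=-1, (1|3)=+1; (−1)^{-4·-2·1}·(-1)^-2·(+1)^-4 = +1.
v=∞: 41990 > 0 and 238 > 0  ⇒  (a,b)_∞ = +1.
v=7: a=7^2·(≡1), b=7^1·(≡5) mod 7; (1|7)=+1, (5|7)=-1; (−1)^{2·1·3}·(+1)^1·(-1)^2 = +1.
v=17: a=17^5·(≡10), b=17^3·(≡10) mod 17; (10|17)=-1, (10|17)=-1; (−1)^{5·3·8}·(-1)^3·(-1)^5 = +1.
v=19: a=19^3·(≡4), b=19^2·(≡13) mod 19; (4|19)=+1, (13|19)=-1; (−1)^{3·2·9}·(+1)^2·(-1)^3 = -1.
v=2: v_2(a)=3, v_2(b)=1; units ≡ 3, 7 (mod 8); ε·ε+αω+βω = 1·1+3·0+1·1 ≡ 0  ⇒  (a,b)_2 = +1.
(41990, 238 / ℚ) ramifies at {5, 19}: a division algebra.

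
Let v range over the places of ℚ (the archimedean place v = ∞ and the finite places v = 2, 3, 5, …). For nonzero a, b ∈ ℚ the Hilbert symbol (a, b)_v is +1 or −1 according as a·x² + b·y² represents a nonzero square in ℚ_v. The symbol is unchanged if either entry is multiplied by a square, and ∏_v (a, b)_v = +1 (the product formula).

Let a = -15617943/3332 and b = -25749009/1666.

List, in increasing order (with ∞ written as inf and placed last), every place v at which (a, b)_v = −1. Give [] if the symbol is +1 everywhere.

[17, inf]

Mod squares: a ≡ -81719, b ≡ -7106. Check v ∈ {∞, 2, 3, 7, 11, 13, 17, 19, 23}.
v=17: a=17^-1·(≡16), b=17^-1·(≡11) mod 17; (16|17)=+1, (11|17)=-1; (−1)^{-1·-1·8}·(+1)^-1·(-1)^-1 = -1.
v=3: a=3^2·(≡1), b=3^6·(≡1) mod 3; (1|3)=+1, (1|3)=+1; (−1)^{2·6·1}·(+1)^6·(+1)^2 = +1.
v=∞: -81719 < 0 and -7106 < 0  ⇒  (a,b)_∞ = -1.
v=13: a=13^0·(≡9), b=13^2·(≡6) mod 13; (9|13)=+1, (6|13)=-1; (−1)^{0·2·6}·(+1)^2·(-1)^0 = +1.
v=7: a=7^-2·(≡6), b=7^-2·(≡6) mod 7; (6|7)=-1, (6|7)=-1; (−1)^{-2·-2·3}·(-1)^-2·(-1)^-2 = +1.
v=19: a=19^3·(≡14), b=19^1·(≡6) mod 19; (14|19)=-1, (6|19)=+1; (−1)^{3·1·9}·(-1)^1·(+1)^3 = +1.
v=2: v_2(a)=-2, v_2(b)=-1; units ≡ 1, 7 (mod 8); ε·ε+αω+βω = 0·1+-2·0+-1·0 ≡ 0  ⇒  (a,b)_2 = +1.
v=23: a=23^1·(≡4), b=23^0·(≡2) mod 23; (4|23)=+1, (2|23)=+1; (−1)^{1·0·11}·(+1)^0·(+1)^1 = +1.
v=11: a=11^1·(≡10), b=11^1·(≡5) mod 11; (10|11)=-1, (5|11)=+1; (−1)^{1·1·5}·(-1)^1·(+1)^1 = +1.
(-81719, -7106 / ℚ) ramifies at {17, ∞}: a division algebra.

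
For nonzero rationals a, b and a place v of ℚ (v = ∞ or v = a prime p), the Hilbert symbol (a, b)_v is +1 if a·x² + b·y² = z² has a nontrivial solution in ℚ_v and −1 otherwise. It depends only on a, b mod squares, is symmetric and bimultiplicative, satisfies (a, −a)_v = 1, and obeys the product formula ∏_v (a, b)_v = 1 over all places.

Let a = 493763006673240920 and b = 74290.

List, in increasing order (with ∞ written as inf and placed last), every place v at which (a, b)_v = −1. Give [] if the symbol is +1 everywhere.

[2, 5, 7, 11, 17, 19]

(a, b) ≡ (14630, 74290) mod (ℚ^×)²; places V = {2, 5, 7, 11, 17, 19, 23, ∞}.
(a,b)_19: α=3, u≡3; β=1, v≡15 (mod 19); (3|19)=-1, (15|19)=-1; sign (−1)^1·-1^1·-1^3 = -1.
(a,b)_11: α=1, u≡6; β=0, v≡7 (mod 11); (6|11)=-1, (7|11)=-1; sign (−1)^0·-1^0·-1^1 = -1.
(a,b)_∞: sgn(14630)=+, sgn(74290)=+, so +1.
(a,b)_5: α=1, u≡4; β=1, v≡3 (mod 5); (4|5)=+1, (3|5)=-1; sign (−1)^0·+1^1·-1^1 = -1.
(a,b)_23: α=4, u≡12; β=1, v≡10 (mod 23); (12|23)=+1, (10|23)=-1; sign (−1)^0·+1^1·-1^4 = +1.
(a,b)_17: α=4, u≡11; β=1, v≡1 (mod 17); (11|17)=-1, (1|17)=+1; sign (−1)^0·-1^1·+1^4 = -1.
(a,b)_2: α=3, β=1; u≡3, v≡1 (mod 8); ε(u)ε(v)=1·0, αω(v)=3·0, βω(u)=1·1; sum ≡ 1  ⇒  -1.
(a,b)_7: α=1, u≡1; β=0, v≡6 (mod 7); (1|7)=+1, (6|7)=-1; sign (−1)^0·+1^0·-1^1 = -1.
(14630, 74290 / ℚ) ramifies at {2, 5, 7, 11, 17, 19}: a division algebra.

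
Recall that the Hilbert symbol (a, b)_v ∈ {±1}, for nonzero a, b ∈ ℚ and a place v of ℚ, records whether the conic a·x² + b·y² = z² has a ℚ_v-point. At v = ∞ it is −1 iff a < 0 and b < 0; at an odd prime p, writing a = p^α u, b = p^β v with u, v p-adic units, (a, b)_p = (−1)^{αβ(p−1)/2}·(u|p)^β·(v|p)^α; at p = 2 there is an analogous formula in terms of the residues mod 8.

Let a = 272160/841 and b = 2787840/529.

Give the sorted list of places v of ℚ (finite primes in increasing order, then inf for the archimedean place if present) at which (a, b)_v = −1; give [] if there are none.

(a, b) ≡ (210, 10) mod (ℚ^×)²; places V = {2, 3, 5, 7, 11, 23, 29, ∞}.
(a,b)_5: α=1, u≡2; β=1, v≡2 (mod 5); (2|5)=-1, (2|5)=-1; sign (−1)^0·-1^1·-1^1 = +1.
(a,b)_29: α=-2, u≡24; β=0, v≡10 (mod 29); (24|29)=+1, (10|29)=-1; sign (−1)^0·+1^0·-1^-2 = +1.
(a,b)_7: α=1, u≡2; β=0, v≡5 (mod 7); (2|7)=+1, (5|7)=-1; sign (−1)^0·+1^0·-1^1 = -1.
(a,b)_2: α=5, β=9; u≡1, v≡5 (mod 8); ε(u)ε(v)=0·0, αω(v)=5·1, βω(u)=9·0; sum ≡ 1  ⇒  -1.
(a,b)_∞: sgn(210)=+, sgn(10)=+, so +1.
(a,b)_11: α=0, u≡4; β=2, v≡6 (mod 11); (4|11)=+1, (6|11)=-1; sign (−1)^0·+1^2·-1^0 = +1.
(a,b)_3: α=5, u≡1; β=2, v≡1 (mod 3); (1|3)=+1, (1|3)=+1; sign (−1)^0·+1^2·+1^5 = +1.
(a,b)_23: α=0, u≡16; β=-2, v≡10 (mod 23); (16|23)=+1, (10|23)=-1; sign (−1)^0·+1^-2·-1^0 = +1.
Ram(210, 10) = {2, 7}; no ℚ_2-point on the conic.

[2, 7]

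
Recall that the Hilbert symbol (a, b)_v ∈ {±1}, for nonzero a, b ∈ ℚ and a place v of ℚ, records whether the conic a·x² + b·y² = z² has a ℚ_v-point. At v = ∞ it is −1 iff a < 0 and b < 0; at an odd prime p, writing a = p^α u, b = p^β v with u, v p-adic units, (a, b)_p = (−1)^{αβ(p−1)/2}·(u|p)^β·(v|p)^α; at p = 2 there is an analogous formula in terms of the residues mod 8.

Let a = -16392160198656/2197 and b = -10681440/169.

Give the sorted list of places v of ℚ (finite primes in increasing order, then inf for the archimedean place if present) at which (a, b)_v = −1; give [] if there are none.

Mod squares: a ≡ -143, b ≡ -2310. Check v ∈ {∞, 2, 3, 5, 7, 11, 13, 17}.
v=2: v_2(a)=14, v_2(b)=5; units ≡ 1, 5 (mod 8); ε·ε+αω+βω = 0·0+14·1+5·0 ≡ 0  ⇒  (a,b)_2 = +1.
v=13: a=13^-3·(≡5), b=13^-2·(≡10) mod 13; (5|13)=-1, (10|13)=+1; (−1)^{-3·-2·6}·(-1)^-2·(+1)^-3 = +1.
v=3: a=3^2·(≡1), b=3^1·(≡1) mod 3; (1|3)=+1, (1|3)=+1; (−1)^{2·1·1}·(+1)^1·(+1)^2 = +1.
v=5: a=5^0·(≡2), b=5^1·(≡3) mod 5; (2|5)=-1, (3|5)=-1; (−1)^{0·1·2}·(-1)^1·(-1)^0 = -1.
v=7: a=7^0·(≡4), b=7^1·(≡3) mod 7; (4|7)=+1, (3|7)=-1; (−1)^{0·1·3}·(+1)^1·(-1)^0 = +1.
v=11: a=11^3·(≡3), b=11^1·(≡10) mod 11; (3|11)=+1, (10|11)=-1; (−1)^{3·1·5}·(+1)^1·(-1)^3 = +1.
v=17: a=17^4·(≡11), b=17^2·(≡2) mod 17; (11|17)=-1, (2|17)=+1; (−1)^{4·2·8}·(-1)^2·(+1)^4 = +1.
v=∞: -143 < 0 and -2310 < 0  ⇒  (a,b)_∞ = -1.
Ram(-143, -2310) = {5, ∞}; no ℚ_5-point on the conic.

[5, inf]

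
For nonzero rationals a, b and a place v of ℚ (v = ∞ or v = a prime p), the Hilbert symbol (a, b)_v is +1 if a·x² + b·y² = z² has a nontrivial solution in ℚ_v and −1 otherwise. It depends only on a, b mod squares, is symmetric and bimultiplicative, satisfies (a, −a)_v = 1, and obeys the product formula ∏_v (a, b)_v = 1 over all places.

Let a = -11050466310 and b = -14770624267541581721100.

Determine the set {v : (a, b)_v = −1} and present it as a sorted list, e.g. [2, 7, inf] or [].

(a, b) ≡ (-41990, -88179) mod (ℚ^×)²; places V = {2, 3, 5, 7, 13, 17, 19, ∞}.
(a,b)_∞: sgn(-41990)=−, sgn(-88179)=−, so -1.
(a,b)_13: α=1, u≡5; β=3, v≡10 (mod 13); (5|13)=-1, (10|13)=+1; sign (−1)^0·-1^3·+1^1 = -1.
(a,b)_7: α=0, u≡5; β=1, v≡5 (mod 7); (5|7)=-1, (5|7)=-1; sign (−1)^0·-1^1·-1^0 = -1.
(a,b)_19: α=3, u≡15; β=7, v≡13 (mod 19); (15|19)=-1, (13|19)=-1; sign (−1)^1·-1^7·-1^3 = -1.
(a,b)_3: α=6, u≡1; β=7, v≡1 (mod 3); (1|3)=+1, (1|3)=+1; sign (−1)^0·+1^7·+1^6 = +1.
(a,b)_17: α=1, u≡6; β=3, v≡2 (mod 17); (6|17)=-1, (2|17)=+1; sign (−1)^0·-1^3·+1^1 = -1.
(a,b)_2: α=1, β=2; u≡5, v≡5 (mod 8); ε(u)ε(v)=0·0, αω(v)=1·1, βω(u)=2·1; sum ≡ 1  ⇒  -1.
(a,b)_5: α=1, u≡3; β=2, v≡1 (mod 5); (3|5)=-1, (1|5)=+1; sign (−1)^0·-1^2·+1^1 = +1.
Ram(-41990, -88179) = {2, 7, 13, 17, 19, ∞}; no ℚ_2-point on the conic.

[2, 7, 13, 17, 19, inf]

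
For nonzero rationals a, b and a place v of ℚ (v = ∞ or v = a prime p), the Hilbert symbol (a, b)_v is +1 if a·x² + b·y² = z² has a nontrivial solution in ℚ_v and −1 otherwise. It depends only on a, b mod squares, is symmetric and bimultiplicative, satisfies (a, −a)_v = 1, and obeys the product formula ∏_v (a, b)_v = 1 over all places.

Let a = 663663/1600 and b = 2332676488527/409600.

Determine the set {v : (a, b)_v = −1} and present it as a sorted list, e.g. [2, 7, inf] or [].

(a, b) ≡ (3927, 7) mod (ℚ^×)²; places V = {2, 3, 5, 7, 11, 13, 17, ∞}.
(a,b)_7: α=1, u≡2; β=7, v≡1 (mod 7); (2|7)=+1, (1|7)=+1; sign (−1)^1·+1^7·+1^1 = -1.
(a,b)_13: α=2, u≡1; β=0, v≡11 (mod 13); (1|13)=+1, (11|13)=-1; sign (−1)^0·+1^0·-1^2 = +1.
(a,b)_2: α=-6, β=-14; u≡7, v≡7 (mod 8); ε(u)ε(v)=1·1, αω(v)=-6·0, βω(u)=-14·0; sum ≡ 1  ⇒  -1.
(a,b)_11: α=1, u≡4; β=2, v≡7 (mod 11); (4|11)=+1, (7|11)=-1; sign (−1)^0·+1^2·-1^1 = -1.
(a,b)_17: α=1, u≡12; β=2, v≡3 (mod 17); (12|17)=-1, (3|17)=-1; sign (−1)^0·-1^2·-1^1 = -1.
(a,b)_3: α=1, u≡1; β=4, v≡1 (mod 3); (1|3)=+1, (1|3)=+1; sign (−1)^0·+1^4·+1^1 = +1.
(a,b)_∞: sgn(3927)=+, sgn(7)=+, so +1.
(a,b)_5: α=-2, u≡2; β=-2, v≡3 (mod 5); (2|5)=-1, (3|5)=-1; sign (−1)^0·-1^-2·-1^-2 = +1.
|Ram(3927, 7)| = 4, even; anisotropic at {2, 7, 11, 17}.

[2, 7, 11, 17]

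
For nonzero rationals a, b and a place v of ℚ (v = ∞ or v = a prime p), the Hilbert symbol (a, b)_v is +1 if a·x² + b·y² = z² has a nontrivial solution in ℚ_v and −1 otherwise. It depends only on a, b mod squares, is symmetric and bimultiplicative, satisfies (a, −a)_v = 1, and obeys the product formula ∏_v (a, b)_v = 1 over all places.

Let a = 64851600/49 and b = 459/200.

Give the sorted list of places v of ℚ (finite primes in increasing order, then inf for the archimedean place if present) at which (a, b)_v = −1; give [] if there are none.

(a, b) ≡ (561, 102) mod (ℚ^×)²; places V = {2, 3, 5, 7, 11, 17, ∞}.
(a,b)_3: α=1, u≡1; β=3, v≡1 (mod 3); (1|3)=+1, (1|3)=+1; sign (−1)^1·+1^3·+1^1 = -1.
(a,b)_5: α=2, u≡1; β=-2, v≡3 (mod 5); (1|5)=+1, (3|5)=-1; sign (−1)^0·+1^-2·-1^2 = +1.
(a,b)_7: α=-2, u≡2; β=0, v≡1 (mod 7); (2|7)=+1, (1|7)=+1; sign (−1)^0·+1^0·+1^-2 = +1.
(a,b)_2: α=4, β=-3; u≡1, v≡3 (mod 8); ε(u)ε(v)=0·1, αω(v)=4·1, βω(u)=-3·0; sum ≡ 0  ⇒  +1.
(a,b)_17: α=3, u≡13; β=1, v≡6 (mod 17); (13|17)=+1, (6|17)=-1; sign (−1)^0·+1^1·-1^3 = -1.
(a,b)_11: α=1, u≡8; β=0, v≡4 (mod 11); (8|11)=-1, (4|11)=+1; sign (−1)^0·-1^0·+1^1 = +1.
(a,b)_∞: sgn(561)=+, sgn(102)=+, so +1.
|Ram(561, 102)| = 2, even; anisotropic at {3, 17}.

[3, 17]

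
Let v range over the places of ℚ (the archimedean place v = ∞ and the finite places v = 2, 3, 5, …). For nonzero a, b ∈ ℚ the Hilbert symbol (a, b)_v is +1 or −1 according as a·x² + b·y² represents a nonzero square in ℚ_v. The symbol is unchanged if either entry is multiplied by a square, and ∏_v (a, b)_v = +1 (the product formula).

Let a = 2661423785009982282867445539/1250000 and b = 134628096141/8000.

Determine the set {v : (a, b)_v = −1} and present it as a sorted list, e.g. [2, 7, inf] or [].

[3, 17, 31, 41]

(a, b) ≡ (3997295, 923375145) mod (ℚ^×)²; places V = {2, 3, 5, 7, 11, 17, 31, 37, 41, ∞}.
(a,b)_5: α=-7, u≡4; β=-3, v≡4 (mod 5); (4|5)=+1, (4|5)=+1; sign (−1)^0·+1^-3·+1^-7 = +1.
(a,b)_7: α=0, u≡2; β=1, v≡6 (mod 7); (2|7)=+1, (6|7)=-1; sign (−1)^0·+1^1·-1^0 = +1.
(a,b)_∞: sgn(3997295)=+, sgn(923375145)=+, so +1.
(a,b)_17: α=3, u≡9; β=1, v≡7 (mod 17); (9|17)=+1, (7|17)=-1; sign (−1)^0·+1^1·-1^3 = -1.
(a,b)_3: α=16, u≡2; β=7, v≡1 (mod 3); (2|3)=-1, (1|3)=+1; sign (−1)^0·-1^7·+1^16 = -1.
(a,b)_2: α=-4, β=-6; u≡7, v≡1 (mod 8); ε(u)ε(v)=1·0, αω(v)=-4·0, βω(u)=-6·0; sum ≡ 0  ⇒  +1.
(a,b)_11: α=2, u≡9; β=1, v≡10 (mod 11); (9|11)=+1, (10|11)=-1; sign (−1)^0·+1^1·-1^2 = +1.
(a,b)_41: α=3, u≡12; β=1, v≡33 (mod 41); (12|41)=-1, (33|41)=+1; sign (−1)^0·-1^1·+1^3 = -1.
(a,b)_37: α=3, u≡32; β=1, v≡17 (mod 37); (32|37)=-1, (17|37)=-1; sign (−1)^0·-1^1·-1^3 = +1.
(a,b)_31: α=3, u≡2; β=1, v≡5 (mod 31); (2|31)=+1, (5|31)=+1; sign (−1)^1·+1^1·+1^3 = -1.
|Ram(3997295, 923375145)| = 4, even; anisotropic at {3, 17, 31, 41}.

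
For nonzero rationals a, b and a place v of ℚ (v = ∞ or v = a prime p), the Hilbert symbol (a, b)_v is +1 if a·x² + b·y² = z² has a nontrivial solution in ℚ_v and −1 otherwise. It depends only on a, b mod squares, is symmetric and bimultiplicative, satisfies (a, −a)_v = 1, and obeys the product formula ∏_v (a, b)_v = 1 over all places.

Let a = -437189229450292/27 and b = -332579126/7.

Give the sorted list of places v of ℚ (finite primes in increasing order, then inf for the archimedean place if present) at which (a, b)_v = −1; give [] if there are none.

(a, b) ≡ (-759, -2618) mod (ℚ^×)²; places V = {2, 3, 7, 11, 17, 23, 41, ∞}.
(a,b)_23: α=3, u≡3; β=2, v≡18 (mod 23); (3|23)=+1, (18|23)=+1; sign (−1)^0·+1^2·+1^3 = +1.
(a,b)_2: α=2, β=1; u≡1, v≡3 (mod 8); ε(u)ε(v)=0·1, αω(v)=2·1, βω(u)=1·0; sum ≡ 0  ⇒  +1.
(a,b)_11: α=1, u≡8; β=1, v≡5 (mod 11); (8|11)=-1, (5|11)=+1; sign (−1)^1·-1^1·+1^1 = +1.
(a,b)_∞: sgn(-759)=−, sgn(-2618)=−, so -1.
(a,b)_7: α=0, u≡4; β=-1, v≡2 (mod 7); (4|7)=+1, (2|7)=+1; sign (−1)^0·+1^-1·+1^0 = +1.
(a,b)_3: α=-3, u≡2; β=0, v≡1 (mod 3); (2|3)=-1, (1|3)=+1; sign (−1)^0·-1^0·+1^-3 = +1.
(a,b)_17: α=2, u≡3; β=1, v≡15 (mod 17); (3|17)=-1, (15|17)=+1; sign (−1)^0·-1^1·+1^2 = -1.
(a,b)_41: α=4, u≡25; β=2, v≡38 (mod 41); (25|41)=+1, (38|41)=-1; sign (−1)^0·+1^2·-1^4 = +1.
|Ram(-759, -2618)| = 2, even; anisotropic at {17, ∞}.

[17, inf]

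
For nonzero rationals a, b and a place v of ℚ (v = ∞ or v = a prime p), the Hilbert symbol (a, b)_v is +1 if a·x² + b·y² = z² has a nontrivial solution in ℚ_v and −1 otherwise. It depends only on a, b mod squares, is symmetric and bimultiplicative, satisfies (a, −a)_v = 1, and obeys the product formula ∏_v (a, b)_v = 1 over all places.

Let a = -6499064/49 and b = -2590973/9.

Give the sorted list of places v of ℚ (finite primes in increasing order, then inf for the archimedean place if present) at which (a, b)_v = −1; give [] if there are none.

[2, inf]

Mod squares: a ≡ -9614, b ≡ -437. Check v ∈ {∞, 2, 3, 7, 11, 13, 19, 23}.
v=19: a=19^1·(≡7), b=19^1·(≡8) mod 19; (7|19)=+1, (8|19)=-1; (−1)^{1·1·9}·(+1)^1·(-1)^1 = +1.
v=11: a=11^1·(≡6), b=11^2·(≡9) mod 11; (6|11)=-1, (9|11)=+1; (−1)^{1·2·5}·(-1)^2·(+1)^1 = +1.
v=13: a=13^2·(≡5), b=13^0·(≡2) mod 13; (5|13)=-1, (2|13)=-1; (−1)^{2·0·6}·(-1)^0·(-1)^2 = +1.
v=2: v_2(a)=3, v_2(b)=0; units ≡ 1, 3 (mod 8); ε·ε+αω+βω = 0·1+3·1+0·0 ≡ 1  ⇒  (a,b)_2 = -1.
v=∞: -9614 < 0 and -437 < 0  ⇒  (a,b)_∞ = -1.
v=3: a=3^0·(≡1), b=3^-2·(≡1) mod 3; (1|3)=+1, (1|3)=+1; (−1)^{0·-2·1}·(+1)^-2·(+1)^0 = +1.
v=23: a=23^1·(≡11), b=23^1·(≡8) mod 23; (11|23)=-1, (8|23)=+1; (−1)^{1·1·11}·(-1)^1·(+1)^1 = +1.
v=7: a=7^-2·(≡2), b=7^2·(≡4) mod 7; (2|7)=+1, (4|7)=+1; (−1)^{-2·2·3}·(+1)^2·(+1)^-2 = +1.
|Ram(-9614, -437)| = 2, even; anisotropic at {2, ∞}.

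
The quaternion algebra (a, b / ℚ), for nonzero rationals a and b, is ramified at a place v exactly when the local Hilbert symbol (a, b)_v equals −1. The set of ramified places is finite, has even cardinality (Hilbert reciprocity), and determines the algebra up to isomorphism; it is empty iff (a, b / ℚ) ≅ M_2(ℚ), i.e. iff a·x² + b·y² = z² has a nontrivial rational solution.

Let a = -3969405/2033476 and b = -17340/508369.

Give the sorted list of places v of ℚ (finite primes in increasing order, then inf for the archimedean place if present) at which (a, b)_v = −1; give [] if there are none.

(a, b) ≡ (-5, -15) mod (ℚ^×)²; places V = {2, 3, 5, 11, 17, 23, 31, ∞}.
(a,b)_31: α=-2, u≡22; β=-2, v≡10 (mod 31); (22|31)=-1, (10|31)=+1; sign (−1)^0·-1^-2·+1^-2 = +1.
(a,b)_5: α=1, u≡4; β=1, v≡3 (mod 5); (4|5)=+1, (3|5)=-1; sign (−1)^0·+1^1·-1^1 = -1.
(a,b)_17: α=0, u≡11; β=2, v≡8 (mod 17); (11|17)=-1, (8|17)=+1; sign (−1)^0·-1^2·+1^0 = +1.
(a,b)_11: α=2, u≡6; β=0, v≡10 (mod 11); (6|11)=-1, (10|11)=-1; sign (−1)^0·-1^0·-1^2 = +1.
(a,b)_3: α=8, u≡1; β=1, v≡1 (mod 3); (1|3)=+1, (1|3)=+1; sign (−1)^0·+1^1·+1^8 = +1.
(a,b)_23: α=-2, u≡9; β=-2, v≡18 (mod 23); (9|23)=+1, (18|23)=+1; sign (−1)^0·+1^-2·+1^-2 = +1.
(a,b)_2: α=-2, β=2; u≡3, v≡1 (mod 8); ε(u)ε(v)=1·0, αω(v)=-2·0, βω(u)=2·1; sum ≡ 0  ⇒  +1.
(a,b)_∞: sgn(-5)=−, sgn(-15)=−, so -1.
|Ram(-5, -15)| = 2, even; anisotropic at {5, ∞}.

[5, inf]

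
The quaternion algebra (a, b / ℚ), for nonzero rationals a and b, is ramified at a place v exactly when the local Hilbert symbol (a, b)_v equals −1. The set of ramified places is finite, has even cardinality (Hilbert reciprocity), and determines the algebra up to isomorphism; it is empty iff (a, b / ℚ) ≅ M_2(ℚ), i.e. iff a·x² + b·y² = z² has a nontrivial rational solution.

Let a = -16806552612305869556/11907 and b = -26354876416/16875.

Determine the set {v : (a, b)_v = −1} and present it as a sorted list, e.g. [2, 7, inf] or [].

Mod squares: a ≡ -12903, b ≡ -138. Check v ∈ {∞, 2, 3, 5, 7, 11, 13, 17, 23, 43}.
v=3: a=3^-5·(≡1), b=3^-3·(≡2) mod 3; (1|3)=+1, (2|3)=-1; (−1)^{-5·-3·1}·(+1)^-3·(-1)^-5 = +1.
v=11: a=11^3·(≡5), b=11^2·(≡3) mod 11; (5|11)=+1, (3|11)=+1; (−1)^{3·2·5}·(+1)^2·(+1)^3 = +1.
v=5: a=5^0·(≡2), b=5^-4·(≡2) mod 5; (2|5)=-1, (2|5)=-1; (−1)^{0·-4·2}·(-1)^-4·(-1)^0 = +1.
v=∞: -12903 < 0 and -138 < 0  ⇒  (a,b)_∞ = -1.
v=7: a=7^-2·(≡5), b=7^0·(≡4) mod 7; (5|7)=-1, (4|7)=+1; (−1)^{-2·0·3}·(-1)^0·(+1)^-2 = +1.
v=2: v_2(a)=2, v_2(b)=15; units ≡ 1, 3 (mod 8); ε·ε+αω+βω = 0·1+2·1+15·0 ≡ 0  ⇒  (a,b)_2 = +1.
v=43: a=43^2·(≡9), b=43^0·(≡12) mod 43; (9|43)=+1, (12|43)=-1; (−1)^{2·0·21}·(+1)^0·(-1)^2 = +1.
v=13: a=13^4·(≡8), b=13^0·(≡2) mod 13; (8|13)=-1, (2|13)=-1; (−1)^{4·0·6}·(-1)^0·(-1)^4 = +1.
v=23: a=23^3·(≡22), b=23^1·(≡14) mod 23; (22|23)=-1, (14|23)=-1; (−1)^{3·1·11}·(-1)^1·(-1)^3 = -1.
v=17: a=17^3·(≡6), b=17^2·(≡1) mod 17; (6|17)=-1, (1|17)=+1; (−1)^{3·2·8}·(-1)^2·(+1)^3 = +1.
Ram(-12903, -138) = {23, ∞}; no ℚ_23-point on the conic.

[23, inf]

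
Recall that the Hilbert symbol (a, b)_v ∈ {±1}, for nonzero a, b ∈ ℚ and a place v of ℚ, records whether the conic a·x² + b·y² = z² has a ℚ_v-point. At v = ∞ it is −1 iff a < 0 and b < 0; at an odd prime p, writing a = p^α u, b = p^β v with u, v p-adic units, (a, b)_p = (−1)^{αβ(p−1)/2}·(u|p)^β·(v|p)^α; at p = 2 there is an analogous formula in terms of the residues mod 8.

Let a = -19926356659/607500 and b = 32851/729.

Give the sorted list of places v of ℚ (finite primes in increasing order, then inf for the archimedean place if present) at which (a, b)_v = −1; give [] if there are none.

[2, 7]

Mod squares: a ≡ -1353, b ≡ 91. Check v ∈ {∞, 2, 3, 5, 7, 11, 13, 17, 19, 23, 41}.
v=∞: -1353 < 0 and 91 > 0  ⇒  (a,b)_∞ = +1.
v=19: a=19^0·(≡2), b=19^2·(≡13) mod 19; (2|19)=-1, (13|19)=-1; (−1)^{0·2·9}·(-1)^2·(-1)^0 = +1.
v=2: v_2(a)=-2, v_2(b)=0; units ≡ 7, 3 (mod 8); ε·ε+αω+βω = 1·1+-2·1+0·0 ≡ 1  ⇒  (a,b)_2 = -1.
v=41: a=41^1·(≡4), b=41^0·(≡8) mod 41; (4|41)=+1, (8|41)=+1; (−1)^{1·0·20}·(+1)^0·(+1)^1 = +1.
v=13: a=13^0·(≡9), b=13^1·(≡5) mod 13; (9|13)=+1, (5|13)=-1; (−1)^{0·1·6}·(+1)^1·(-1)^0 = +1.
v=7: a=7^0·(≡3), b=7^1·(≡3) mod 7; (3|7)=-1, (3|7)=-1; (−1)^{0·1·3}·(-1)^1·(-1)^0 = -1.
v=5: a=5^-4·(≡3), b=5^0·(≡4) mod 5; (3|5)=-1, (4|5)=+1; (−1)^{-4·0·2}·(-1)^0·(+1)^-4 = +1.
v=11: a=11^1·(≡9), b=11^0·(≡9) mod 11; (9|11)=+1, (9|11)=+1; (−1)^{1·0·5}·(+1)^0·(+1)^1 = +1.
v=23: a=23^2·(≡3), b=23^0·(≡22) mod 23; (3|23)=+1, (22|23)=-1; (−1)^{2·0·11}·(+1)^0·(-1)^2 = +1.
v=3: a=3^-5·(≡2), b=3^-6·(≡1) mod 3; (2|3)=-1, (1|3)=+1; (−1)^{-5·-6·1}·(-1)^-6·(+1)^-5 = +1.
v=17: a=17^4·(≡10), b=17^0·(≡5) mod 17; (10|17)=-1, (5|17)=-1; (−1)^{4·0·8}·(-1)^0·(-1)^4 = +1.
(-1353, 91 / ℚ) ramifies at {2, 7}: a division algebra.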